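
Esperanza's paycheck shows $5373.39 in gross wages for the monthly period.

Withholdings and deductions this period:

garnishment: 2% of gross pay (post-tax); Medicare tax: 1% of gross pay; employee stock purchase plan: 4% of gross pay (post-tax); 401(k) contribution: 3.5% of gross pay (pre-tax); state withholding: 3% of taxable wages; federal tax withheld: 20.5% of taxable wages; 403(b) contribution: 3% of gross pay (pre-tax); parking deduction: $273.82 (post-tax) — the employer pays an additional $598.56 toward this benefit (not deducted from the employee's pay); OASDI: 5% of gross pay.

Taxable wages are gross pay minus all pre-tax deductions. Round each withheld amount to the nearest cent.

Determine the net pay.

$2924.83

403(b) contribution: $5373.39 × 0.03 = $161.20
401(k) contribution: $5373.39 × 0.035 = $188.07
Pre-tax total = $161.20 + $188.07 = $349.27
Taxable wages = $5373.39 − $349.27 = $5024.12
Federal tax withheld: $5024.12 × 0.205 = $1029.94
State withholding: $5024.12 × 0.03 = $150.72
Medicare tax: $5373.39 × 0.01 = $53.73
OASDI: $5373.39 × 0.05 = $268.67
Parking deduction: $273.82
Employee stock purchase plan: $5373.39 × 0.04 = $214.94
Garnishment: $5373.39 × 0.02 = $107.47
(Employer's $598.56 toward parking deduction is not withheld from the employee.)
Total deductions = $161.20 + $188.07 + $1029.94 + $150.72 + $53.73 + $268.67 + $273.82 + $214.94 + $107.47 = $2448.56
Net pay = $5373.39 − $2448.56 = $2924.83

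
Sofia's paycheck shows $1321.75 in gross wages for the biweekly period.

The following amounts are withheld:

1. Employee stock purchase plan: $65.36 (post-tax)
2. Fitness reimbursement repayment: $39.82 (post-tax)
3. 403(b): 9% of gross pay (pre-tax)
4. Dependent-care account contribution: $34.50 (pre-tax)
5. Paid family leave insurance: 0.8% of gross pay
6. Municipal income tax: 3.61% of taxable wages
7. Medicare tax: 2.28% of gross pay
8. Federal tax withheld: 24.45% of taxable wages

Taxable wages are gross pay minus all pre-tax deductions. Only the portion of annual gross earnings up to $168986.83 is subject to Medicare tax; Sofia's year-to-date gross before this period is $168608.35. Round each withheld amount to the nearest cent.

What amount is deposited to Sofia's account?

$716.08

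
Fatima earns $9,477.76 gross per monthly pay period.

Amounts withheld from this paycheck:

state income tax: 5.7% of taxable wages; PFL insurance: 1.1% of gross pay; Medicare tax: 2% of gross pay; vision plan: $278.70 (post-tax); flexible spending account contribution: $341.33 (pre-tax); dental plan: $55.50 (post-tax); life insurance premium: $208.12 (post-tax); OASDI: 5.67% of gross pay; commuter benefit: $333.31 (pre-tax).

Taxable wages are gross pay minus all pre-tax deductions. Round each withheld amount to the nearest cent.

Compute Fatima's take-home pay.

$6,927.81

Flexible spending account contribution: $341.33
Commuter benefit: $333.31
Pre-tax total = $341.33 + $333.31 = $674.64
Taxable wages = $9,477.76 − $674.64 = $8,803.12
State income tax: $8,803.12 × 0.057 = $501.78
PFL insurance: $9,477.76 × 0.011 = $104.26
OASDI: $9,477.76 × 0.0567 = $537.39
Medicare tax: $9,477.76 × 0.02 = $189.56
Life insurance premium: $208.12
Vision plan: $278.70
Dental plan: $55.50
Total deductions = $341.33 + $333.31 + $501.78 + $104.26 + $537.39 + $189.56 + $208.12 + $278.70 + $55.50 = $2,549.95
Net pay = $9,477.76 − $2,549.95 = $6,927.81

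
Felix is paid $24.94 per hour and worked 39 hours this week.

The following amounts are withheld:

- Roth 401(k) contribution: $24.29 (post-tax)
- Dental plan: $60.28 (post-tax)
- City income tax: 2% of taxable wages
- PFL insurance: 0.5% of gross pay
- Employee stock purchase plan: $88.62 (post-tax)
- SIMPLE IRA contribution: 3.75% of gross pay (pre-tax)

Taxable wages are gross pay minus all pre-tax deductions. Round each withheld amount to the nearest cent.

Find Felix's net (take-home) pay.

Gross pay: 39 × $24.94 = $972.66
SIMPLE IRA contribution: $972.66 × 0.0375 = $36.47
Taxable wages = $972.66 − $36.47 = $936.19
City income tax: $936.19 × 0.02 = $18.72
PFL insurance: $972.66 × 0.005 = $4.86
Dental plan: $60.28
Roth 401(k) contribution: $24.29
Employee stock purchase plan: $88.62
Total deductions = $36.47 + $18.72 + $4.86 + $60.28 + $24.29 + $88.62 = $233.24
Net pay = $972.66 − $233.24 = $739.42

$739.42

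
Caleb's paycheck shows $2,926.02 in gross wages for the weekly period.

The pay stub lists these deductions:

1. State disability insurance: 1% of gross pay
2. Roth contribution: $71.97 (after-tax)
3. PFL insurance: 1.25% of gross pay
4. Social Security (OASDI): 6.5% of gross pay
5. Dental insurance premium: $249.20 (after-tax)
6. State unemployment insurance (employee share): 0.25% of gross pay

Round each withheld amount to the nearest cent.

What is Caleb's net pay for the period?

State unemployment insurance (employee share): $2,926.02 × 0.0025 = $7.32
Social Security (OASDI): $2,926.02 × 0.065 = $190.19
State disability insurance: $2,926.02 × 0.01 = $29.26
PFL insurance: $2,926.02 × 0.0125 = $36.58
Roth contribution: $71.97
Dental insurance premium: $249.20
Total deductions = $7.32 + $190.19 + $29.26 + $36.58 + $71.97 + $249.20 = $584.52
Net pay = $2,926.02 − $584.52 = $2,341.50

$2,341.50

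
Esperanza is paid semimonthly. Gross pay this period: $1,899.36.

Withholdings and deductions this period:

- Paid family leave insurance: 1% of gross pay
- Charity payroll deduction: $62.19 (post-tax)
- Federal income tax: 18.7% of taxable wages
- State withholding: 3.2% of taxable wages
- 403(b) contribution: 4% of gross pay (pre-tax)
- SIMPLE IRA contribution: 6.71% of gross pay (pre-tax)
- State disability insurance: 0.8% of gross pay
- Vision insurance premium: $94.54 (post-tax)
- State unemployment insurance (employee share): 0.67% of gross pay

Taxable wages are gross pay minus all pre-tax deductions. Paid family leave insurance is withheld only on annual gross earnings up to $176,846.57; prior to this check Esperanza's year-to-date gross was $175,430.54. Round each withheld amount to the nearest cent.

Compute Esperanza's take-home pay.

403(b) contribution: $1,899.36 × 0.04 = $75.97
SIMPLE IRA contribution: $1,899.36 × 0.0671 = $127.45
Pre-tax total = $75.97 + $127.45 = $203.42
Taxable wages = $1,899.36 − $203.42 = $1,695.94
Federal income tax: $1,695.94 × 0.187 = $317.14
State withholding: $1,695.94 × 0.032 = $54.27
State unemployment insurance (employee share): $1,899.36 × 0.0067 = $12.73
State disability insurance: $1,899.36 × 0.008 = $15.19
Paid family leave insurance: only $176,846.57 − $175,430.54 = $1,416.03 of this check is subject → $1,416.03 × 0.01 = $14.16
Vision insurance premium: $94.54
Charity payroll deduction: $62.19
Total deductions = $75.97 + $127.45 + $317.14 + $54.27 + $12.73 + $15.19 + $14.16 + $94.54 + $62.19 = $773.64
Net pay = $1,899.36 − $773.64 = $1,125.72

$1,125.72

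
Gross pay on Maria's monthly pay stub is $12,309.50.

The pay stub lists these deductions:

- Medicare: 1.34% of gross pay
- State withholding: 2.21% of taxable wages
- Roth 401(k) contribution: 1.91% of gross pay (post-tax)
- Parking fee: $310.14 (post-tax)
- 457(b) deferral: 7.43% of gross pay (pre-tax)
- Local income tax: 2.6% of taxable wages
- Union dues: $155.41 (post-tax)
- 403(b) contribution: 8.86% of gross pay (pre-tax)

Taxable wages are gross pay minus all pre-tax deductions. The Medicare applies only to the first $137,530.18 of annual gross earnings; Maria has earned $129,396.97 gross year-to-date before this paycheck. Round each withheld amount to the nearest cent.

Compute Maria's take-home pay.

$8,999.00

457(b) deferral: $12,309.50 × 0.0743 = $914.60
403(b) contribution: $12,309.50 × 0.0886 = $1,090.62
Pre-tax total = $914.60 + $1,090.62 = $2,005.22
Taxable wages = $12,309.50 − $2,005.22 = $10,304.28
Local income tax: $10,304.28 × 0.026 = $267.91
State withholding: $10,304.28 × 0.0221 = $227.72
Medicare: only $137,530.18 − $129,396.97 = $8,133.21 of this check is subject → $8,133.21 × 0.0134 = $108.99
Union dues: $155.41
Parking fee: $310.14
Roth 401(k) contribution: $12,309.50 × 0.0191 = $235.11
Total deductions = $914.60 + $1,090.62 + $267.91 + $227.72 + $108.99 + $155.41 + $310.14 + $235.11 = $3,310.50
Net pay = $12,309.50 − $3,310.50 = $8,999.00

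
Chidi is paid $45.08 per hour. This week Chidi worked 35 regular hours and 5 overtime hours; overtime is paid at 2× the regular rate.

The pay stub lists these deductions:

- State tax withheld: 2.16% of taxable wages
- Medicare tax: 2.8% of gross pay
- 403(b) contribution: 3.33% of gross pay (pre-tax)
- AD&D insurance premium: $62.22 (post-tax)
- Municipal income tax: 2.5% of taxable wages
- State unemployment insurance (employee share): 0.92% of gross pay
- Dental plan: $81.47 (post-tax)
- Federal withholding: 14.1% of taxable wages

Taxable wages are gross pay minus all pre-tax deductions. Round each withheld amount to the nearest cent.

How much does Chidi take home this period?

$1,374.00

Regular pay: 35 × $45.08 = $1,577.80
Overtime pay: 5 × $45.08 × 2 = $450.80
Gross pay = $1,577.80 + $450.80 = $2,028.60
403(b) contribution: $2,028.60 × 0.0333 = $67.55
Taxable wages = $2,028.60 − $67.55 = $1,961.05
Federal withholding: $1,961.05 × 0.141 = $276.51
State tax withheld: $1,961.05 × 0.0216 = $42.36
Municipal income tax: $1,961.05 × 0.025 = $49.03
Medicare tax: $2,028.60 × 0.028 = $56.80
State unemployment insurance (employee share): $2,028.60 × 0.0092 = $18.66
Dental plan: $81.47
AD&D insurance premium: $62.22
Total deductions = $67.55 + $276.51 + $42.36 + $49.03 + $56.80 + $18.66 + $81.47 + $62.22 = $654.60
Net pay = $2,028.60 − $654.60 = $1,374.00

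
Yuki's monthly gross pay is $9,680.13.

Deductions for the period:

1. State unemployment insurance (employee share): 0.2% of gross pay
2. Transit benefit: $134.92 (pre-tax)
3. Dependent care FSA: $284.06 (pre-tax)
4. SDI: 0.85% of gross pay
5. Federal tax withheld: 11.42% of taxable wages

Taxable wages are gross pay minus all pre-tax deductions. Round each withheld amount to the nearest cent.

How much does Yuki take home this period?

Dependent care FSA: $284.06
Transit benefit: $134.92
Pre-tax total = $284.06 + $134.92 = $418.98
Taxable wages = $9,680.13 − $418.98 = $9,261.15
Federal tax withheld: $9,261.15 × 0.1142 = $1,057.62
SDI: $9,680.13 × 0.0085 = $82.28
State unemployment insurance (employee share): $9,680.13 × 0.002 = $19.36
Total deductions = $284.06 + $134.92 + $1,057.62 + $82.28 + $19.36 = $1,578.24
Net pay = $9,680.13 − $1,578.24 = $8,101.89

$8,101.89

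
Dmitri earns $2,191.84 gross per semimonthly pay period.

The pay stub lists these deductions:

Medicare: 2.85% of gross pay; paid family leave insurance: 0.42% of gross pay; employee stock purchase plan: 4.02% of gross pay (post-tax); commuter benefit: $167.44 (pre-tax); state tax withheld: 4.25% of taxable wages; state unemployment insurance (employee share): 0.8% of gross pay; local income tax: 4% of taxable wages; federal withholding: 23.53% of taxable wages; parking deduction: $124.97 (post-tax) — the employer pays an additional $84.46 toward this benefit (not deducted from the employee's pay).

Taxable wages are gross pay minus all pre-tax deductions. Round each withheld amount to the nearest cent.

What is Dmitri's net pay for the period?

$1,078.75

Commuter benefit: $167.44
Taxable wages = $2,191.84 − $167.44 = $2,024.40
Federal withholding: $2,024.40 × 0.2353 = $476.34
Local income tax: $2,024.40 × 0.04 = $80.98
State tax withheld: $2,024.40 × 0.0425 = $86.04
State unemployment insurance (employee share): $2,191.84 × 0.008 = $17.53
Medicare: $2,191.84 × 0.0285 = $62.47
Paid family leave insurance: $2,191.84 × 0.0042 = $9.21
Employee stock purchase plan: $2,191.84 × 0.0402 = $88.11
Parking deduction: $124.97
(Employer's $84.46 toward parking deduction is not withheld from the employee.)
Total deductions = $167.44 + $476.34 + $80.98 + $86.04 + $17.53 + $62.47 + $9.21 + $88.11 + $124.97 = $1,113.09
Net pay = $2,191.84 − $1,113.09 = $1,078.75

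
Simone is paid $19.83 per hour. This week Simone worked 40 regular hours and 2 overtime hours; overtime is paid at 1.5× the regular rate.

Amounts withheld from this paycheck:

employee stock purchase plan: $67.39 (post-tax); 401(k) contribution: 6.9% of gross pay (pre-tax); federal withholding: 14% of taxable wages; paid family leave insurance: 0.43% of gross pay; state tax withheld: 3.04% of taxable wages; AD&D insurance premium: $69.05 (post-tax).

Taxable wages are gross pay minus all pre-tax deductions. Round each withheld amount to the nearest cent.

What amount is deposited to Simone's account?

$518.47

Regular pay: 40 × $19.83 = $793.20
Overtime pay: 2 × $19.83 × 1.5 = $59.49
Gross pay = $793.20 + $59.49 = $852.69
401(k) contribution: $852.69 × 0.069 = $58.84
Taxable wages = $852.69 − $58.84 = $793.85
State tax withheld: $793.85 × 0.0304 = $24.13
Federal withholding: $793.85 × 0.14 = $111.14
Paid family leave insurance: $852.69 × 0.0043 = $3.67
Employee stock purchase plan: $67.39
AD&D insurance premium: $69.05
Total deductions = $58.84 + $24.13 + $111.14 + $3.67 + $67.39 + $69.05 = $334.22
Net pay = $852.69 − $334.22 = $518.47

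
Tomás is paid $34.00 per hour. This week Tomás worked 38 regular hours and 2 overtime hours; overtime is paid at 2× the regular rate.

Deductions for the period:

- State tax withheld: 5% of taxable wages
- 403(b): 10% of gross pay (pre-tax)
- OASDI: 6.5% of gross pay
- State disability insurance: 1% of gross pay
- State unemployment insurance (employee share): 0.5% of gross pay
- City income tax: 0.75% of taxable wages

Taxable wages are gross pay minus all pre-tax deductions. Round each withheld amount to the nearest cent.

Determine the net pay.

Regular pay: 38 × $34.00 = $1292.00
Overtime pay: 2 × $34.00 × 2 = $136.00
Gross pay = $1292.00 + $136.00 = $1428.00
403(b): $1428.00 × 0.1 = $142.80
Taxable wages = $1428.00 − $142.80 = $1285.20
State tax withheld: $1285.20 × 0.05 = $64.26
City income tax: $1285.20 × 0.0075 = $9.64
State unemployment insurance (employee share): $1428.00 × 0.005 = $7.14
State disability insurance: $1428.00 × 0.01 = $14.28
OASDI: $1428.00 × 0.065 = $92.82
Total deductions = $142.80 + $64.26 + $9.64 + $7.14 + $14.28 + $92.82 = $330.94
Net pay = $1428.00 − $330.94 = $1097.06

$1097.06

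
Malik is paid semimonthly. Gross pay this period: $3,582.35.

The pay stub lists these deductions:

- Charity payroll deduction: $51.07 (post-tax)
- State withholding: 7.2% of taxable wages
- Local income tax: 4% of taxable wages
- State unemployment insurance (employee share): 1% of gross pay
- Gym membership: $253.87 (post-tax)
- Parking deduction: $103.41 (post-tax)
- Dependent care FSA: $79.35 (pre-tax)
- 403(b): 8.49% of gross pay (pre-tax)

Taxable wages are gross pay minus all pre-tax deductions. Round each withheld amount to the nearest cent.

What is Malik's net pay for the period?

403(b): $3,582.35 × 0.0849 = $304.14
Dependent care FSA: $79.35
Pre-tax total = $304.14 + $79.35 = $383.49
Taxable wages = $3,582.35 − $383.49 = $3,198.86
Local income tax: $3,198.86 × 0.04 = $127.95
State withholding: $3,198.86 × 0.072 = $230.32
State unemployment insurance (employee share): $3,582.35 × 0.01 = $35.82
Charity payroll deduction: $51.07
Gym membership: $253.87
Parking deduction: $103.41
Total deductions = $304.14 + $79.35 + $127.95 + $230.32 + $35.82 + $51.07 + $253.87 + $103.41 = $1,185.93
Net pay = $3,582.35 − $1,185.93 = $2,396.42

$2,396.42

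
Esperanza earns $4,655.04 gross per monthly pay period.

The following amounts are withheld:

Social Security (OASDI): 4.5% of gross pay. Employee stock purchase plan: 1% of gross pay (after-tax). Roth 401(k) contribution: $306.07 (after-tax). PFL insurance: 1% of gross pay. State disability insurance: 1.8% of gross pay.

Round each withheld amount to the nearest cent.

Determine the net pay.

$3,962.60

State disability insurance: $4,655.04 × 0.018 = $83.79
Social Security (OASDI): $4,655.04 × 0.045 = $209.48
PFL insurance: $4,655.04 × 0.01 = $46.55
Employee stock purchase plan: $4,655.04 × 0.01 = $46.55
Roth 401(k) contribution: $306.07
Total deductions = $83.79 + $209.48 + $46.55 + $46.55 + $306.07 = $692.44
Net pay = $4,655.04 − $692.44 = $3,962.60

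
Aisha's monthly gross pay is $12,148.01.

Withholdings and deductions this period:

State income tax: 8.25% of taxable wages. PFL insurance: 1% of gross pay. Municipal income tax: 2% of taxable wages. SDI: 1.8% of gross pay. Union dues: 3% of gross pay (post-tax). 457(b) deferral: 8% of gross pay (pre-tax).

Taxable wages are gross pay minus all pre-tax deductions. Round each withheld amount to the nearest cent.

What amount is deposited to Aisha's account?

457(b) deferral: $12,148.01 × 0.08 = $971.84
Taxable wages = $12,148.01 − $971.84 = $11,176.17
State income tax: $11,176.17 × 0.0825 = $922.03
Municipal income tax: $11,176.17 × 0.02 = $223.52
SDI: $12,148.01 × 0.018 = $218.66
PFL insurance: $12,148.01 × 0.01 = $121.48
Union dues: $12,148.01 × 0.03 = $364.44
Total deductions = $971.84 + $922.03 + $223.52 + $218.66 + $121.48 + $364.44 = $2,821.97
Net pay = $12,148.01 − $2,821.97 = $9,326.04

$9,326.04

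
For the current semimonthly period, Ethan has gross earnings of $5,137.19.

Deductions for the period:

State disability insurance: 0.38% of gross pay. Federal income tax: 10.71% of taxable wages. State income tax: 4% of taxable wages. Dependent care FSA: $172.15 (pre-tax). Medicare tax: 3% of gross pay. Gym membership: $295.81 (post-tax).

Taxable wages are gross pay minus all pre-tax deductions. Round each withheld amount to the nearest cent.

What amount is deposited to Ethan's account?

$3,765.23

Dependent care FSA: $172.15
Taxable wages = $5,137.19 − $172.15 = $4,965.04
Federal income tax: $4,965.04 × 0.1071 = $531.76
State income tax: $4,965.04 × 0.04 = $198.60
State disability insurance: $5,137.19 × 0.0038 = $19.52
Medicare tax: $5,137.19 × 0.03 = $154.12
Gym membership: $295.81
Total deductions = $172.15 + $531.76 + $198.60 + $19.52 + $154.12 + $295.81 = $1,371.96
Net pay = $5,137.19 − $1,371.96 = $3,765.23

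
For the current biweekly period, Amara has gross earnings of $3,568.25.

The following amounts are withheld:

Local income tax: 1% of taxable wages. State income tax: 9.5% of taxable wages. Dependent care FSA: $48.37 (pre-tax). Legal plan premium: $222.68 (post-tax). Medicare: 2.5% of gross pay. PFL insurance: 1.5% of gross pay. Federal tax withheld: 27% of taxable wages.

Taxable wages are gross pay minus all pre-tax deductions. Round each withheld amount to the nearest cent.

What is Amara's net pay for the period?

$1,834.51

Dependent care FSA: $48.37
Taxable wages = $3,568.25 − $48.37 = $3,519.88
Local income tax: $3,519.88 × 0.01 = $35.20
Federal tax withheld: $3,519.88 × 0.27 = $950.37
State income tax: $3,519.88 × 0.095 = $334.39
Medicare: $3,568.25 × 0.025 = $89.21
PFL insurance: $3,568.25 × 0.015 = $53.52
Legal plan premium: $222.68
Total deductions = $48.37 + $35.20 + $950.37 + $334.39 + $89.21 + $53.52 + $222.68 = $1,733.74
Net pay = $3,568.25 − $1,733.74 = $1,834.51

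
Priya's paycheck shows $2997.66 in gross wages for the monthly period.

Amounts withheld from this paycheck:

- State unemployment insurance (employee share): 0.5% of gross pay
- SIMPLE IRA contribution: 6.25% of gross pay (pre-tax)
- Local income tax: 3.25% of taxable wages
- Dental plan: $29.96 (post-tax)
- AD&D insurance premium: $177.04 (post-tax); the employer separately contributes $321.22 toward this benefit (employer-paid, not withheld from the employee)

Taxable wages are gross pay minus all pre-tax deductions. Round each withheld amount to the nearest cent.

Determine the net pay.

SIMPLE IRA contribution: $2997.66 × 0.0625 = $187.35
Taxable wages = $2997.66 − $187.35 = $2810.31
Local income tax: $2810.31 × 0.0325 = $91.34
State unemployment insurance (employee share): $2997.66 × 0.005 = $14.99
Dental plan: $29.96
AD&D insurance premium: $177.04
(Employer's $321.22 toward AD&D insurance premium is not withheld from the employee.)
Total deductions = $187.35 + $91.34 + $14.99 + $29.96 + $177.04 = $500.68
Net pay = $2997.66 − $500.68 = $2496.98

$2496.98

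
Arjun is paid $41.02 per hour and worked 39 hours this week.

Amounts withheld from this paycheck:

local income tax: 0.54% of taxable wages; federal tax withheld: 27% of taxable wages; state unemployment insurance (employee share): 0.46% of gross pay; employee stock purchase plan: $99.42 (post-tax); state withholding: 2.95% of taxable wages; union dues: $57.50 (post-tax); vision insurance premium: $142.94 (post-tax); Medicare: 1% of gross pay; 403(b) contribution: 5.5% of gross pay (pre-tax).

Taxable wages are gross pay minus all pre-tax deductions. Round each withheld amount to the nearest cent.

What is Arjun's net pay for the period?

$727.63

Gross pay: 39 × $41.02 = $1599.78
403(b) contribution: $1599.78 × 0.055 = $87.99
Taxable wages = $1599.78 − $87.99 = $1511.79
Local income tax: $1511.79 × 0.0054 = $8.16
Federal tax withheld: $1511.79 × 0.27 = $408.18
State withholding: $1511.79 × 0.0295 = $44.60
State unemployment insurance (employee share): $1599.78 × 0.0046 = $7.36
Medicare: $1599.78 × 0.01 = $16.00
Employee stock purchase plan: $99.42
Union dues: $57.50
Vision insurance premium: $142.94
Total deductions = $87.99 + $8.16 + $408.18 + $44.60 + $7.36 + $16.00 + $99.42 + $57.50 + $142.94 = $872.15
Net pay = $1599.78 − $872.15 = $727.63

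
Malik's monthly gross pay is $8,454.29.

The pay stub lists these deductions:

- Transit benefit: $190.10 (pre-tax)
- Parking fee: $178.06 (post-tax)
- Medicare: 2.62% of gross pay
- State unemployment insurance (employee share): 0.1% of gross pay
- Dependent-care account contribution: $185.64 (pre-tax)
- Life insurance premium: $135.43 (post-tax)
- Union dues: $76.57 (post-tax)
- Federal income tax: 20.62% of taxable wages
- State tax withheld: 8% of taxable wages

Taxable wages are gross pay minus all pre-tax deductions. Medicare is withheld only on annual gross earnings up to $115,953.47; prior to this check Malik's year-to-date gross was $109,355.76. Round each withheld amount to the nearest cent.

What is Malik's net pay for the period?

$5,195.10

Dependent-care account contribution: $185.64
Transit benefit: $190.10
Pre-tax total = $185.64 + $190.10 = $375.74
Taxable wages = $8,454.29 − $375.74 = $8,078.55
State tax withheld: $8,078.55 × 0.08 = $646.28
Federal income tax: $8,078.55 × 0.2062 = $1,665.80
Medicare: only $115,953.47 − $109,355.76 = $6,597.71 of this check is subject → $6,597.71 × 0.0262 = $172.86
State unemployment insurance (employee share): $8,454.29 × 0.001 = $8.45
Union dues: $76.57
Life insurance premium: $135.43
Parking fee: $178.06
Total deductions = $185.64 + $190.10 + $646.28 + $1,665.80 + $172.86 + $8.45 + $76.57 + $135.43 + $178.06 = $3,259.19
Net pay = $8,454.29 − $3,259.19 = $5,195.10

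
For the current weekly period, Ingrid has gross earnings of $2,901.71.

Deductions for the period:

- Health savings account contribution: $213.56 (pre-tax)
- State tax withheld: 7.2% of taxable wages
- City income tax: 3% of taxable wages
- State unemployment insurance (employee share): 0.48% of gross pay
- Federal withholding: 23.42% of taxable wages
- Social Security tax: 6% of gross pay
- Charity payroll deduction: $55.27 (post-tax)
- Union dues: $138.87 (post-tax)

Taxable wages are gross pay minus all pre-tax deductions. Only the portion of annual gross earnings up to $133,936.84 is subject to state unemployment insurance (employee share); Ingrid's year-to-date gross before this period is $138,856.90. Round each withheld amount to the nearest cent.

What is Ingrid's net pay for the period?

Health savings account contribution: $213.56
Taxable wages = $2,901.71 − $213.56 = $2,688.15
State tax withheld: $2,688.15 × 0.072 = $193.55
Federal withholding: $2,688.15 × 0.2342 = $629.56
City income tax: $2,688.15 × 0.03 = $80.64
State unemployment insurance (employee share): annual cap $133,936.84 already reached (YTD $138,856.90), so $0.00
Social Security tax: $2,901.71 × 0.06 = $174.10
Charity payroll deduction: $55.27
Union dues: $138.87
Total deductions = $213.56 + $193.55 + $629.56 + $80.64 + $0.00 + $174.10 + $55.27 + $138.87 = $1,485.55
Net pay = $2,901.71 − $1,485.55 = $1,416.16

$1,416.16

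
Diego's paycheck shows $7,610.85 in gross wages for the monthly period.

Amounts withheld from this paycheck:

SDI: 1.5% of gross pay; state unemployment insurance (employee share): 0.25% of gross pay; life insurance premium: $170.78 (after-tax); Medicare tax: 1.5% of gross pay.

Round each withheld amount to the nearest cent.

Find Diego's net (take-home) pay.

SDI: $7,610.85 × 0.015 = $114.16
Medicare tax: $7,610.85 × 0.015 = $114.16
State unemployment insurance (employee share): $7,610.85 × 0.0025 = $19.03
Life insurance premium: $170.78
Total deductions = $114.16 + $114.16 + $19.03 + $170.78 = $418.13
Net pay = $7,610.85 − $418.13 = $7,192.72

$7,192.72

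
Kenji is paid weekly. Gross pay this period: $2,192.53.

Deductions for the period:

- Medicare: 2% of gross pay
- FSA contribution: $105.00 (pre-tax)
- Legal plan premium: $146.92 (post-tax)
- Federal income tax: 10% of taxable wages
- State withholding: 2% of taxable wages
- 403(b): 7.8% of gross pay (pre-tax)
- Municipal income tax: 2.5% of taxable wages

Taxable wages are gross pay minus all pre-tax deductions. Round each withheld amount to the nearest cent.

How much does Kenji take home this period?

403(b): $2,192.53 × 0.078 = $171.02
FSA contribution: $105.00
Pre-tax total = $171.02 + $105.00 = $276.02
Taxable wages = $2,192.53 − $276.02 = $1,916.51
Federal income tax: $1,916.51 × 0.1 = $191.65
Municipal income tax: $1,916.51 × 0.025 = $47.91
State withholding: $1,916.51 × 0.02 = $38.33
Medicare: $2,192.53 × 0.02 = $43.85
Legal plan premium: $146.92
Total deductions = $171.02 + $105.00 + $191.65 + $47.91 + $38.33 + $43.85 + $146.92 = $744.68
Net pay = $2,192.53 − $744.68 = $1,447.85

$1,447.85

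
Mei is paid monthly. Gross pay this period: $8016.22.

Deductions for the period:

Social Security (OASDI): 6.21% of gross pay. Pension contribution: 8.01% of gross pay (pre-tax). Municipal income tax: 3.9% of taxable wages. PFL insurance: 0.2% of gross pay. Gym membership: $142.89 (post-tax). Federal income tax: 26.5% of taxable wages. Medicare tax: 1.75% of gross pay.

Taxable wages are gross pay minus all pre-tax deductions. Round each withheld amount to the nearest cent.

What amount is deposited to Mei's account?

Pension contribution: $8016.22 × 0.0801 = $642.10
Taxable wages = $8016.22 − $642.10 = $7374.12
Federal income tax: $7374.12 × 0.265 = $1954.14
Municipal income tax: $7374.12 × 0.039 = $287.59
Medicare tax: $8016.22 × 0.0175 = $140.28
Social Security (OASDI): $8016.22 × 0.0621 = $497.81
PFL insurance: $8016.22 × 0.002 = $16.03
Gym membership: $142.89
Total deductions = $642.10 + $1954.14 + $287.59 + $140.28 + $497.81 + $16.03 + $142.89 = $3680.84
Net pay = $8016.22 − $3680.84 = $4335.38

$4335.38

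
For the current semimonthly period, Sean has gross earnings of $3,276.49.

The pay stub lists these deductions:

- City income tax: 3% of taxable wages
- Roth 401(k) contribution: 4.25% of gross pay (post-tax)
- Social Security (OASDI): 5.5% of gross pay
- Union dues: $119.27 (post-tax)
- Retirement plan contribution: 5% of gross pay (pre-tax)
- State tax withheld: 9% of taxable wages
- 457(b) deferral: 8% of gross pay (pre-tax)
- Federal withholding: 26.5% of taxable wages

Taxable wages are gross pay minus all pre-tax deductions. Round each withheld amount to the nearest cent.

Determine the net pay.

$1,314.35

Retirement plan contribution: $3,276.49 × 0.05 = $163.82
457(b) deferral: $3,276.49 × 0.08 = $262.12
Pre-tax total = $163.82 + $262.12 = $425.94
Taxable wages = $3,276.49 − $425.94 = $2,850.55
Federal withholding: $2,850.55 × 0.265 = $755.40
City income tax: $2,850.55 × 0.03 = $85.52
State tax withheld: $2,850.55 × 0.09 = $256.55
Social Security (OASDI): $3,276.49 × 0.055 = $180.21
Roth 401(k) contribution: $3,276.49 × 0.0425 = $139.25
Union dues: $119.27
Total deductions = $163.82 + $262.12 + $755.40 + $85.52 + $256.55 + $180.21 + $139.25 + $119.27 = $1,962.14
Net pay = $3,276.49 − $1,962.14 = $1,314.35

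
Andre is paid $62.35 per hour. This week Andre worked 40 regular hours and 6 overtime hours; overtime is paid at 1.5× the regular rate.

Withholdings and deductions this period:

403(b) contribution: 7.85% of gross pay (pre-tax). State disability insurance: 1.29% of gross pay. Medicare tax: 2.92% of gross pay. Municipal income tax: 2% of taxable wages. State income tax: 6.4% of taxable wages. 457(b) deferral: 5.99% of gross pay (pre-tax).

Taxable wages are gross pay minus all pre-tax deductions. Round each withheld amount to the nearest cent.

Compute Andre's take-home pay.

Regular pay: 40 × $62.35 = $2,494.00
Overtime pay: 6 × $62.35 × 1.5 = $561.15
Gross pay = $2,494.00 + $561.15 = $3,055.15
457(b) deferral: $3,055.15 × 0.0599 = $183.00
403(b) contribution: $3,055.15 × 0.0785 = $239.83
Pre-tax total = $183.00 + $239.83 = $422.83
Taxable wages = $3,055.15 − $422.83 = $2,632.32
State income tax: $2,632.32 × 0.064 = $168.47
Municipal income tax: $2,632.32 × 0.02 = $52.65
Medicare tax: $3,055.15 × 0.0292 = $89.21
State disability insurance: $3,055.15 × 0.0129 = $39.41
Total deductions = $183.00 + $239.83 + $168.47 + $52.65 + $89.21 + $39.41 = $772.57
Net pay = $3,055.15 − $772.57 = $2,282.58

$2,282.58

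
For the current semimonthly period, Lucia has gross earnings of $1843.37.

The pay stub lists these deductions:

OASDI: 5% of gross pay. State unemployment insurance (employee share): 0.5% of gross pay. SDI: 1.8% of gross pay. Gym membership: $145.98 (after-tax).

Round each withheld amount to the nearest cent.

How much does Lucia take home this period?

OASDI: $1843.37 × 0.05 = $92.17
State unemployment insurance (employee share): $1843.37 × 0.005 = $9.22
SDI: $1843.37 × 0.018 = $33.18
Gym membership: $145.98
Total deductions = $92.17 + $9.22 + $33.18 + $145.98 = $280.55
Net pay = $1843.37 − $280.55 = $1562.82

$1562.82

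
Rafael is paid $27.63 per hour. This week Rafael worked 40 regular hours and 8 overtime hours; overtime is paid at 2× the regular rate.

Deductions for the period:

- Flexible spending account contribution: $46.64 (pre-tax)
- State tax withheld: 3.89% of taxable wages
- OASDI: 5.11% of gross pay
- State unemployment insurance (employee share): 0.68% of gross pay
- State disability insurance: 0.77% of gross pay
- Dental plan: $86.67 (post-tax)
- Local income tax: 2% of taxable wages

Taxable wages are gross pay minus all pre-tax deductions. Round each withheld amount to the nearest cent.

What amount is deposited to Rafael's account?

$1224.09

Regular pay: 40 × $27.63 = $1105.20
Overtime pay: 8 × $27.63 × 2 = $442.08
Gross pay = $1105.20 + $442.08 = $1547.28
Flexible spending account contribution: $46.64
Taxable wages = $1547.28 − $46.64 = $1500.64
Local income tax: $1500.64 × 0.02 = $30.01
State tax withheld: $1500.64 × 0.0389 = $58.37
OASDI: $1547.28 × 0.0511 = $79.07
State disability insurance: $1547.28 × 0.0077 = $11.91
State unemployment insurance (employee share): $1547.28 × 0.0068 = $10.52
Dental plan: $86.67
Total deductions = $46.64 + $30.01 + $58.37 + $79.07 + $11.91 + $10.52 + $86.67 = $323.19
Net pay = $1547.28 − $323.19 = $1224.09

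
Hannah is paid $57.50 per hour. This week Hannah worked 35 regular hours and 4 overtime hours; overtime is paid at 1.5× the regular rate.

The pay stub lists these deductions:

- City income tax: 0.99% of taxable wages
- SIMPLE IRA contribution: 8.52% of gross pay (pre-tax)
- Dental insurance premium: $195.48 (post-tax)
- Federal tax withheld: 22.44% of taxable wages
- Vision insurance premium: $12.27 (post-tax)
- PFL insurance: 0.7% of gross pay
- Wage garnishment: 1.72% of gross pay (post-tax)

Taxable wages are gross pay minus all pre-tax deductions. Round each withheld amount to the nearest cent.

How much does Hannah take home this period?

Regular pay: 35 × $57.50 = $2012.50
Overtime pay: 4 × $57.50 × 1.5 = $345.00
Gross pay = $2012.50 + $345.00 = $2357.50
SIMPLE IRA contribution: $2357.50 × 0.0852 = $200.86
Taxable wages = $2357.50 − $200.86 = $2156.64
City income tax: $2156.64 × 0.0099 = $21.35
Federal tax withheld: $2156.64 × 0.2244 = $483.95
PFL insurance: $2357.50 × 0.007 = $16.50
Wage garnishment: $2357.50 × 0.0172 = $40.55
Vision insurance premium: $12.27
Dental insurance premium: $195.48
Total deductions = $200.86 + $21.35 + $483.95 + $16.50 + $40.55 + $12.27 + $195.48 = $970.96
Net pay = $2357.50 − $970.96 = $1386.54

$1386.54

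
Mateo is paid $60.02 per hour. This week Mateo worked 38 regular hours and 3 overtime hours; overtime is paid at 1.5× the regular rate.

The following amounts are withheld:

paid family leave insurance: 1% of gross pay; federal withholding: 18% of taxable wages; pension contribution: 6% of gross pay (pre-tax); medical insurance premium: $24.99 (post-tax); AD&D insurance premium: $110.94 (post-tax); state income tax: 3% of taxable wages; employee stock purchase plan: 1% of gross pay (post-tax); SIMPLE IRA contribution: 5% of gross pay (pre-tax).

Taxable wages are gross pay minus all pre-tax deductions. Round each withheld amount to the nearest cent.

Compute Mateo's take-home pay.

$1,606.55

Regular pay: 38 × $60.02 = $2,280.76
Overtime pay: 3 × $60.02 × 1.5 = $270.09
Gross pay = $2,280.76 + $270.09 = $2,550.85
SIMPLE IRA contribution: $2,550.85 × 0.05 = $127.54
Pension contribution: $2,550.85 × 0.06 = $153.05
Pre-tax total = $127.54 + $153.05 = $280.59
Taxable wages = $2,550.85 − $280.59 = $2,270.26
State income tax: $2,270.26 × 0.03 = $68.11
Federal withholding: $2,270.26 × 0.18 = $408.65
Paid family leave insurance: $2,550.85 × 0.01 = $25.51
Employee stock purchase plan: $2,550.85 × 0.01 = $25.51
Medical insurance premium: $24.99
AD&D insurance premium: $110.94
Total deductions = $127.54 + $153.05 + $68.11 + $408.65 + $25.51 + $25.51 + $24.99 + $110.94 = $944.30
Net pay = $2,550.85 − $944.30 = $1,606.55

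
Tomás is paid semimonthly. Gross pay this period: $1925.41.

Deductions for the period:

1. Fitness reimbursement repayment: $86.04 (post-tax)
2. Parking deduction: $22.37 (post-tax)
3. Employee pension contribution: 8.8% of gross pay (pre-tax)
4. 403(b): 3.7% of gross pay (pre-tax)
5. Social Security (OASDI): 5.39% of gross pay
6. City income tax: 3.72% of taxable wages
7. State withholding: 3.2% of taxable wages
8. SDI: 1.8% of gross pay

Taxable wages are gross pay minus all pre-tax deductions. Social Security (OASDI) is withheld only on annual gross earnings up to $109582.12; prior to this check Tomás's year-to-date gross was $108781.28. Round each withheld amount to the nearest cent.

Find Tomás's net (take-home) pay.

Employee pension contribution: $1925.41 × 0.088 = $169.44
403(b): $1925.41 × 0.037 = $71.24
Pre-tax total = $169.44 + $71.24 = $240.68
Taxable wages = $1925.41 − $240.68 = $1684.73
State withholding: $1684.73 × 0.032 = $53.91
City income tax: $1684.73 × 0.0372 = $62.67
Social Security (OASDI): only $109582.12 − $108781.28 = $800.84 of this check is subject → $800.84 × 0.0539 = $43.17
SDI: $1925.41 × 0.018 = $34.66
Fitness reimbursement repayment: $86.04
Parking deduction: $22.37
Total deductions = $169.44 + $71.24 + $53.91 + $62.67 + $43.17 + $34.66 + $86.04 + $22.37 = $543.50
Net pay = $1925.41 − $543.50 = $1381.91

$1381.91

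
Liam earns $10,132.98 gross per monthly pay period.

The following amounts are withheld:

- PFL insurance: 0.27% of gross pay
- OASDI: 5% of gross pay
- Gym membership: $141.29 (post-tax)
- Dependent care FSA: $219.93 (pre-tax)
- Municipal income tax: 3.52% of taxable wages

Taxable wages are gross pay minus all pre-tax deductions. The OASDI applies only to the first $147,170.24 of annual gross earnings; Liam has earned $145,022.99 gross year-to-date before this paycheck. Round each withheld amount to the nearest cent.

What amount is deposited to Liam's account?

Dependent care FSA: $219.93
Taxable wages = $10,132.98 − $219.93 = $9,913.05
Municipal income tax: $9,913.05 × 0.0352 = $348.94
OASDI: only $147,170.24 − $145,022.99 = $2,147.25 of this check is subject → $2,147.25 × 0.05 = $107.36
PFL insurance: $10,132.98 × 0.0027 = $27.36
Gym membership: $141.29
Total deductions = $219.93 + $348.94 + $107.36 + $27.36 + $141.29 = $844.88
Net pay = $10,132.98 − $844.88 = $9,288.10

$9,288.10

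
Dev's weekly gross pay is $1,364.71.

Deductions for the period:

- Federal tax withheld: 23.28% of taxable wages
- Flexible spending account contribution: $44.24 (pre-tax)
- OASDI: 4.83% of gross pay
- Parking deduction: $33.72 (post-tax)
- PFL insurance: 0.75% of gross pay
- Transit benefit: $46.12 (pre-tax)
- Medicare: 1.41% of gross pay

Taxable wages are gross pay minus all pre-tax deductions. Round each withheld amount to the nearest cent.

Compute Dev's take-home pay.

$848.56

Flexible spending account contribution: $44.24
Transit benefit: $46.12
Pre-tax total = $44.24 + $46.12 = $90.36
Taxable wages = $1,364.71 − $90.36 = $1,274.35
Federal tax withheld: $1,274.35 × 0.2328 = $296.67
OASDI: $1,364.71 × 0.0483 = $65.92
Medicare: $1,364.71 × 0.0141 = $19.24
PFL insurance: $1,364.71 × 0.0075 = $10.24
Parking deduction: $33.72
Total deductions = $44.24 + $46.12 + $296.67 + $65.92 + $19.24 + $10.24 + $33.72 = $516.15
Net pay = $1,364.71 − $516.15 = $848.56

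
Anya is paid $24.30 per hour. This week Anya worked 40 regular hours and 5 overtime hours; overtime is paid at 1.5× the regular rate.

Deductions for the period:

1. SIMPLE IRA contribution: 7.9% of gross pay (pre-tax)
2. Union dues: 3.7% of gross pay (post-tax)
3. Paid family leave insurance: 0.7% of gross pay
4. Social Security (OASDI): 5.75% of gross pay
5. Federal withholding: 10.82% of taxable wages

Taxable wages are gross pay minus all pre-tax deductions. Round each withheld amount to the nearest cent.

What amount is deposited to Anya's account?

Regular pay: 40 × $24.30 = $972.00
Overtime pay: 5 × $24.30 × 1.5 = $182.25
Gross pay = $972.00 + $182.25 = $1,154.25
SIMPLE IRA contribution: $1,154.25 × 0.079 = $91.19
Taxable wages = $1,154.25 − $91.19 = $1,063.06
Federal withholding: $1,063.06 × 0.1082 = $115.02
Social Security (OASDI): $1,154.25 × 0.0575 = $66.37
Paid family leave insurance: $1,154.25 × 0.007 = $8.08
Union dues: $1,154.25 × 0.037 = $42.71
Total deductions = $91.19 + $115.02 + $66.37 + $8.08 + $42.71 = $323.37
Net pay = $1,154.25 − $323.37 = $830.88

$830.88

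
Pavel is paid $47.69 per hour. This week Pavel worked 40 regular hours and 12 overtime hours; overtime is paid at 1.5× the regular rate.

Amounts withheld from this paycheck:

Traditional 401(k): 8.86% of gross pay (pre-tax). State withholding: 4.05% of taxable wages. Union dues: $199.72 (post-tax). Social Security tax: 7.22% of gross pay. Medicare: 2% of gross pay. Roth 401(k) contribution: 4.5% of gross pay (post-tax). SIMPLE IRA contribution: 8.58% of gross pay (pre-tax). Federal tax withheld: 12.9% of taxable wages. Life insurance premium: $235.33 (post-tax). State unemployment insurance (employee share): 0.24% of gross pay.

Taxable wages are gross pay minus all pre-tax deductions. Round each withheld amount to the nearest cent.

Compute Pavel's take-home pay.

$1,075.36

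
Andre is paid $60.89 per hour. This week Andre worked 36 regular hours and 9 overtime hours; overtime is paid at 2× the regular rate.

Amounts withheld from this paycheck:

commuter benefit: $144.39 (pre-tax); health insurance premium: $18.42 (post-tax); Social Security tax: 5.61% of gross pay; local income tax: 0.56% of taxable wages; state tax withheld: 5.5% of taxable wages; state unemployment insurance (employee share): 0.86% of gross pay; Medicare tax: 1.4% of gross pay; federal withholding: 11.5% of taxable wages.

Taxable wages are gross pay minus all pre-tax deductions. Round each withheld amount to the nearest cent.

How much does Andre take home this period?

$2,314.46

Regular pay: 36 × $60.89 = $2,192.04
Overtime pay: 9 × $60.89 × 2 = $1,096.02
Gross pay = $2,192.04 + $1,096.02 = $3,288.06
Commuter benefit: $144.39
Taxable wages = $3,288.06 − $144.39 = $3,143.67
Federal withholding: $3,143.67 × 0.115 = $361.52
Local income tax: $3,143.67 × 0.0056 = $17.60
State tax withheld: $3,143.67 × 0.055 = $172.90
Social Security tax: $3,288.06 × 0.0561 = $184.46
Medicare tax: $3,288.06 × 0.014 = $46.03
State unemployment insurance (employee share): $3,288.06 × 0.0086 = $28.28
Health insurance premium: $18.42
Total deductions = $144.39 + $361.52 + $17.60 + $172.90 + $184.46 + $46.03 + $28.28 + $18.42 = $973.60
Net pay = $3,288.06 − $973.60 = $2,314.46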